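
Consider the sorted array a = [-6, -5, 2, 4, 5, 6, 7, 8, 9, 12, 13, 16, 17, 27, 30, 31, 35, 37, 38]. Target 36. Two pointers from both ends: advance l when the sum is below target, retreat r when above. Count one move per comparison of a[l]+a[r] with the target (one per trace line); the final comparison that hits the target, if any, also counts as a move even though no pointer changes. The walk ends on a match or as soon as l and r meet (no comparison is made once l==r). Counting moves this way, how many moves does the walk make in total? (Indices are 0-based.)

8 moves

[0,18] -6+38=32 <36 → l++
[1,18] -5+38=33 <36 → l++
[2,18] 2+38=40 >36 → r--
[2,17] 2+37=39 >36 → r--
[2,16] 2+35=37 >36 → r--
[2,15] 2+31=33 <36 → l++
[3,15] 4+31=35 <36 → l++
[4,15] 5+31=36 → found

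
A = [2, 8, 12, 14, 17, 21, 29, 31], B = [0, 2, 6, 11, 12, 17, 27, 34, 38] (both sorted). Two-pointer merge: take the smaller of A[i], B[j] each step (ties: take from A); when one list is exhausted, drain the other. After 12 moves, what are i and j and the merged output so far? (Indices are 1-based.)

i=1 j=1: A[i]=2>B[j]=0 take 0, j++
i=1 j=2: A[i]=2<=B[j]=2 take 2, i++
i=2 j=2: A[i]=8>B[j]=2 take 2, j++
i=2 j=3: A[i]=8>B[j]=6 take 6, j++
i=2 j=4: A[i]=8<=B[j]=11 take 8, i++
i=3 j=4: A[i]=12>B[j]=11 take 11, j++
i=3 j=5: A[i]=12<=B[j]=12 take 12, i++
i=4 j=5: A[i]=14>B[j]=12 take 12, j++
i=4 j=6: A[i]=14<=B[j]=17 take 14, i++
i=5 j=6: A[i]=17<=B[j]=17 take 17, i++
i=6 j=6: A[i]=21>B[j]=17 take 17, j++
i=6 j=7: A[i]=21<=B[j]=27 take 21, i++

i=7, j=7, merged so far=[0, 2, 2, 6, 8, 11, 12, 12, 14, 17, 17, 21]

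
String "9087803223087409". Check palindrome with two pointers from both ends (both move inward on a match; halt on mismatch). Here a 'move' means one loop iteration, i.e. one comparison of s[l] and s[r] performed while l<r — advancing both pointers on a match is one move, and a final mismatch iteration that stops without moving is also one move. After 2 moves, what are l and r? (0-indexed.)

l=0 r=15: '9'=='9', l++,r--
l=1 r=14: '0'=='0', l++,r--

l=2, r=13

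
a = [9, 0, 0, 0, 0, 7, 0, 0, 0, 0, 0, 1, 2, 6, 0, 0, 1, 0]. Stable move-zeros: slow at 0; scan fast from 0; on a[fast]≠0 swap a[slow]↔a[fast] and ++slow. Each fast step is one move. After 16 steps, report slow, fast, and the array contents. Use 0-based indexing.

slow=0 fast=0: a[fast]=9≠0 swap→a[0]=9, slow++,fast++
slow=1 fast=1: a[fast]=0, fast++
slow=1 fast=2: a[fast]=0, fast++
slow=1 fast=3: a[fast]=0, fast++
slow=1 fast=4: a[fast]=0, fast++
slow=1 fast=5: a[fast]=7≠0 swap→a[1]=7, slow++,fast++
slow=2 fast=6: a[fast]=0, fast++
slow=2 fast=7: a[fast]=0, fast++
slow=2 fast=8: a[fast]=0, fast++
slow=2 fast=9: a[fast]=0, fast++
slow=2 fast=10: a[fast]=0, fast++
slow=2 fast=11: a[fast]=1≠0 swap→a[2]=1, slow++,fast++
slow=3 fast=12: a[fast]=2≠0 swap→a[3]=2, slow++,fast++
slow=4 fast=13: a[fast]=6≠0 swap→a[4]=6, slow++,fast++
slow=5 fast=14: a[fast]=0, fast++
slow=5 fast=15: a[fast]=0, fast++

slow=5, fast=16, a=[9, 7, 1, 2, 6, 0, 0, 0, 0, 0, 0, 0, 0, 0, 0, 0, 1, 0]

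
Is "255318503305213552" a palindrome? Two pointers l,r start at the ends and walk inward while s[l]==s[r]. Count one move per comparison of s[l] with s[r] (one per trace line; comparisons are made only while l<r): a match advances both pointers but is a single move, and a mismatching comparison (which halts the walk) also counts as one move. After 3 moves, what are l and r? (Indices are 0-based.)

[0,17] '2'=='2' → l++,r--
[1,16] '5'=='5' → l++,r--
[2,15] '5'=='5' → l++,r--

l=3, r=14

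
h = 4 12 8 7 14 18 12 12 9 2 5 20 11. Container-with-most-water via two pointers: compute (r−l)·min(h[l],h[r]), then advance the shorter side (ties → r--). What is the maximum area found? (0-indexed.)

[0,12] min(4,11)*12=48 best=48 * → l++
[1,12] min(12,11)*11=121 best=121 * → r--
[1,11] min(12,20)*10=120 best=121 → l++
[2,11] min(8,20)*9=72 best=121 → l++
[3,11] min(7,20)*8=56 best=121 → l++
[4,11] min(14,20)*7=98 best=121 → l++
[5,11] min(18,20)*6=108 best=121 → l++
[6,11] min(12,20)*5=60 best=121 → l++
[7,11] min(12,20)*4=48 best=121 → l++
[8,11] min(9,20)*3=27 best=121 → l++
[9,11] min(2,20)*2=4 best=121 → l++
[10,11] min(5,20)*1=5 best=121 → l++

max area = 121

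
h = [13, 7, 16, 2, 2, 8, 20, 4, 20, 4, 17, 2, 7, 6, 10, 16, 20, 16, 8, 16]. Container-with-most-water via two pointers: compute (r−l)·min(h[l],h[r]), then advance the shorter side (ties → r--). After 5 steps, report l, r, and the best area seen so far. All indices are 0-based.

l=2, r=16, best area=272

[0,19] min(13,16)*19=247 best=247 * → l++
[1,19] min(7,16)*18=126 best=247 → l++
[2,19] min(16,16)*17=272 best=272 * → r--
[2,18] min(16,8)*16=128 best=272 → r--
[2,17] min(16,16)*15=240 best=272 → r--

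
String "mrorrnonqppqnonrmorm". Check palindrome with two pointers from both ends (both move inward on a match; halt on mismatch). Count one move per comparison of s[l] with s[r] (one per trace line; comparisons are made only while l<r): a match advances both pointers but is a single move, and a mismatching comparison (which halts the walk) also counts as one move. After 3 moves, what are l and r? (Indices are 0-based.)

l=0 r=19: 'm'=='m', l++,r--
l=1 r=18: 'r'=='r', l++,r--
l=2 r=17: 'o'=='o', l++,r--

l=3, r=16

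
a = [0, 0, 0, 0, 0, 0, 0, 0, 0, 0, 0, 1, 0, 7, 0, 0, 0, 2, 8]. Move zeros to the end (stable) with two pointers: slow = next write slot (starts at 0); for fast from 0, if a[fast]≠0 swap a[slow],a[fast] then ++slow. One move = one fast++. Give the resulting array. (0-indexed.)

slow=0 fast=0: a[fast]=0, fast++
slow=0 fast=1: a[fast]=0, fast++
slow=0 fast=2: a[fast]=0, fast++
slow=0 fast=3: a[fast]=0, fast++
slow=0 fast=4: a[fast]=0, fast++
slow=0 fast=5: a[fast]=0, fast++
slow=0 fast=6: a[fast]=0, fast++
slow=0 fast=7: a[fast]=0, fast++
slow=0 fast=8: a[fast]=0, fast++
slow=0 fast=9: a[fast]=0, fast++
slow=0 fast=10: a[fast]=0, fast++
slow=0 fast=11: a[fast]=1≠0 swap→a[0]=1, slow++,fast++
slow=1 fast=12: a[fast]=0, fast++
slow=1 fast=13: a[fast]=7≠0 swap→a[1]=7, slow++,fast++
slow=2 fast=14: a[fast]=0, fast++
slow=2 fast=15: a[fast]=0, fast++
slow=2 fast=16: a[fast]=0, fast++
slow=2 fast=17: a[fast]=2≠0 swap→a[2]=2, slow++,fast++
slow=3 fast=18: a[fast]=8≠0 swap→a[3]=8, slow++,fast++

[1, 7, 2, 8, 0, 0, 0, 0, 0, 0, 0, 0, 0, 0, 0, 0, 0, 0, 0]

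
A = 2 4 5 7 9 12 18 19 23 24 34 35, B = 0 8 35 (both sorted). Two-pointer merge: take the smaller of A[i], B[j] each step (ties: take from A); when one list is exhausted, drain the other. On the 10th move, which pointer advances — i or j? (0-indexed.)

i

[i=0,j=0] A[i]=2>B[j]=0 take 0 → j++
[i=0,j=1] A[i]=2<=B[j]=8 take 2 → i++
[i=1,j=1] A[i]=4<=B[j]=8 take 4 → i++
[i=2,j=1] A[i]=5<=B[j]=8 take 5 → i++
[i=3,j=1] A[i]=7<=B[j]=8 take 7 → i++
[i=4,j=1] A[i]=9>B[j]=8 take 8 → j++
[i=4,j=2] A[i]=9<=B[j]=35 take 9 → i++
[i=5,j=2] A[i]=12<=B[j]=35 take 12 → i++
[i=6,j=2] A[i]=18<=B[j]=35 take 18 → i++
[i=7,j=2] A[i]=19<=B[j]=35 take 19 → i++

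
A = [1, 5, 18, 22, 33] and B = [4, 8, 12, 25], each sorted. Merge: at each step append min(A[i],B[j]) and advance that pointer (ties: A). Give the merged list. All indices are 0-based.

[1, 4, 5, 8, 12, 18, 22, 25, 33]

[i=0,j=0] A[i]=1<=B[j]=4 take 1 → i++
[i=1,j=0] A[i]=5>B[j]=4 take 4 → j++
[i=1,j=1] A[i]=5<=B[j]=8 take 5 → i++
[i=2,j=1] A[i]=18>B[j]=8 take 8 → j++
[i=2,j=2] A[i]=18>B[j]=12 take 12 → j++
[i=2,j=3] A[i]=18<=B[j]=25 take 18 → i++
[i=3,j=3] A[i]=22<=B[j]=25 take 22 → i++
[i=4,j=3] A[i]=33>B[j]=25 take 25 → j++
[i=4,j=4] B done, take A[i]=33 → i++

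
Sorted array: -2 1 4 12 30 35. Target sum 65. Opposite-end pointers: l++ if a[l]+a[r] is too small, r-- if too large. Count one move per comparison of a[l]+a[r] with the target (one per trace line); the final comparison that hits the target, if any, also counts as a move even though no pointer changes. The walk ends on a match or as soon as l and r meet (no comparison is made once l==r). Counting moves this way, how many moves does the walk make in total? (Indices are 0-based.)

5 moves

l=0 r=5: -2+35=33 <65, l++
l=1 r=5: 1+35=36 <65, l++
l=2 r=5: 4+35=39 <65, l++
l=3 r=5: 12+35=47 <65, l++
l=4 r=5: 30+35=65, found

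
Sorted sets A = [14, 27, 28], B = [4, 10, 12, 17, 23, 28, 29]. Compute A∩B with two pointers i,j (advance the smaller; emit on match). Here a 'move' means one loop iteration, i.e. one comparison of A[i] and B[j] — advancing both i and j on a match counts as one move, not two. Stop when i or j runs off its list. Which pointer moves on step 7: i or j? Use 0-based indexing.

[i=0,j=0] 14>4 → j++
[i=0,j=1] 14>10 → j++
[i=0,j=2] 14>12 → j++
[i=0,j=3] 14<17 → i++
[i=1,j=3] 27>17 → j++
[i=1,j=4] 27>23 → j++
[i=1,j=5] 27<28 → i++

i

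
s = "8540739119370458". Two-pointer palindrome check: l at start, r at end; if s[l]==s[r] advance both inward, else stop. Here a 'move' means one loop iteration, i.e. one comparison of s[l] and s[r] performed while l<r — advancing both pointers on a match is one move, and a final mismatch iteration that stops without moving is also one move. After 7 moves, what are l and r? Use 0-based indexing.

l=0 r=15: '8'=='8', l++,r--
l=1 r=14: '5'=='5', l++,r--
l=2 r=13: '4'=='4', l++,r--
l=3 r=12: '0'=='0', l++,r--
l=4 r=11: '7'=='7', l++,r--
l=5 r=10: '3'=='3', l++,r--
l=6 r=9: '9'=='9', l++,r--

l=7, r=8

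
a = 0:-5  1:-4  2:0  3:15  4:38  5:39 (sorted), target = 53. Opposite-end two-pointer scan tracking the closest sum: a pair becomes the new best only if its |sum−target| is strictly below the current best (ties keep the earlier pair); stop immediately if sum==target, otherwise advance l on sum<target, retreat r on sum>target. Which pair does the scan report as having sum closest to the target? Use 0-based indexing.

pair (15, 38) with sum 53 (|Δ|=0)

[0,5] -5+39=34 d=19 * → l++
[1,5] -4+39=35 d=18 * → l++
[2,5] 0+39=39 d=14 * → l++
[3,5] 15+39=54 d=1 * → r--
[3,4] 15+38=53 d=0 * → stop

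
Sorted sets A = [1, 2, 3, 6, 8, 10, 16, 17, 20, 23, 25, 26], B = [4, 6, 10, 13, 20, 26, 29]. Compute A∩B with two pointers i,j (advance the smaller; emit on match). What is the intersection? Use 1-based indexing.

i=1 j=1: 1<4, i++
i=2 j=1: 2<4, i++
i=3 j=1: 3<4, i++
i=4 j=1: 6>4, j++
i=4 j=2: 6==6 emit, i++,j++
i=5 j=3: 8<10, i++
i=6 j=3: 10==10 emit, i++,j++
i=7 j=4: 16>13, j++
i=7 j=5: 16<20, i++
i=8 j=5: 17<20, i++
i=9 j=5: 20==20 emit, i++,j++
i=10 j=6: 23<26, i++
i=11 j=6: 25<26, i++
i=12 j=6: 26==26 emit, i++,j++

intersection = [6, 10, 20, 26]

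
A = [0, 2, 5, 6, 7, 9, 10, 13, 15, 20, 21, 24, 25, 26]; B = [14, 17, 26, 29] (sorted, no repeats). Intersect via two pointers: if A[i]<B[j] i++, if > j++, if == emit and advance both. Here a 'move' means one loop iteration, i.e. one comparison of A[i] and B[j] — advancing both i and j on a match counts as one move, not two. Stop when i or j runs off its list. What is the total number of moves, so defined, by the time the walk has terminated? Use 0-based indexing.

i=0 j=0: 0<14, i++
i=1 j=0: 2<14, i++
i=2 j=0: 5<14, i++
i=3 j=0: 6<14, i++
i=4 j=0: 7<14, i++
i=5 j=0: 9<14, i++
i=6 j=0: 10<14, i++
i=7 j=0: 13<14, i++
i=8 j=0: 15>14, j++
i=8 j=1: 15<17, i++
i=9 j=1: 20>17, j++
i=9 j=2: 20<26, i++
i=10 j=2: 21<26, i++
i=11 j=2: 24<26, i++
i=12 j=2: 25<26, i++
i=13 j=2: 26==26 emit, i++,j++

16 moves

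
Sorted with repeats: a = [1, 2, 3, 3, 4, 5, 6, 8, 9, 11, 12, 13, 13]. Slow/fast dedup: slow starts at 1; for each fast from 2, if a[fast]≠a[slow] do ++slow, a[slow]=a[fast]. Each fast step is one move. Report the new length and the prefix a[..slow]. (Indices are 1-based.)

length 11; prefix = [1, 2, 3, 4, 5, 6, 8, 9, 11, 12, 13]

(s=1,f=2) a[fast]=2≠a[slow]=1 write a[2]=2 → slow++,fast++
(s=2,f=3) a[fast]=3≠a[slow]=2 write a[3]=3 → slow++,fast++
(s=3,f=4) a[fast]=3=a[slow] dup → fast++
(s=3,f=5) a[fast]=4≠a[slow]=3 write a[4]=4 → slow++,fast++
(s=4,f=6) a[fast]=5≠a[slow]=4 write a[5]=5 → slow++,fast++
(s=5,f=7) a[fast]=6≠a[slow]=5 write a[6]=6 → slow++,fast++
(s=6,f=8) a[fast]=8≠a[slow]=6 write a[7]=8 → slow++,fast++
(s=7,f=9) a[fast]=9≠a[slow]=8 write a[8]=9 → slow++,fast++
(s=8,f=10) a[fast]=11≠a[slow]=9 write a[9]=11 → slow++,fast++
(s=9,f=11) a[fast]=12≠a[slow]=11 write a[10]=12 → slow++,fast++
(s=10,f=12) a[fast]=13≠a[slow]=12 write a[11]=13 → slow++,fast++
(s=11,f=13) a[fast]=13=a[slow] dup → fast++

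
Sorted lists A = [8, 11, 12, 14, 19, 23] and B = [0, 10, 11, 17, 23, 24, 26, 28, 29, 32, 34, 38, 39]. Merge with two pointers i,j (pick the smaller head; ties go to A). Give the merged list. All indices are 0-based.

[0, 8, 10, 11, 11, 12, 14, 17, 19, 23, 23, 24, 26, 28, 29, 32, 34, 38, 39]

i=0 j=0: A[i]=8>B[j]=0 take 0, j++
i=0 j=1: A[i]=8<=B[j]=10 take 8, i++
i=1 j=1: A[i]=11>B[j]=10 take 10, j++
i=1 j=2: A[i]=11<=B[j]=11 take 11, i++
i=2 j=2: A[i]=12>B[j]=11 take 11, j++
i=2 j=3: A[i]=12<=B[j]=17 take 12, i++
i=3 j=3: A[i]=14<=B[j]=17 take 14, i++
i=4 j=3: A[i]=19>B[j]=17 take 17, j++
i=4 j=4: A[i]=19<=B[j]=23 take 19, i++
i=5 j=4: A[i]=23<=B[j]=23 take 23, i++
i=6 j=4: A done, take B[j]=23, j++
i=6 j=5: A done, take B[j]=24, j++
i=6 j=6: A done, take B[j]=26, j++
i=6 j=7: A done, take B[j]=28, j++
i=6 j=8: A done, take B[j]=29, j++
i=6 j=9: A done, take B[j]=32, j++
i=6 j=10: A done, take B[j]=34, j++
i=6 j=11: A done, take B[j]=38, j++
i=6 j=12: A done, take B[j]=39, j++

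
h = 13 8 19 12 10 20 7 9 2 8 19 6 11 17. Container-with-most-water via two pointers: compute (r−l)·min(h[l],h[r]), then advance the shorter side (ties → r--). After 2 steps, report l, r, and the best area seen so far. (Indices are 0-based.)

l=2, r=13, best area=169

l=0 r=13: min(13,17)*13=169 best=169 *, l++
l=1 r=13: min(8,17)*12=96 best=169, l++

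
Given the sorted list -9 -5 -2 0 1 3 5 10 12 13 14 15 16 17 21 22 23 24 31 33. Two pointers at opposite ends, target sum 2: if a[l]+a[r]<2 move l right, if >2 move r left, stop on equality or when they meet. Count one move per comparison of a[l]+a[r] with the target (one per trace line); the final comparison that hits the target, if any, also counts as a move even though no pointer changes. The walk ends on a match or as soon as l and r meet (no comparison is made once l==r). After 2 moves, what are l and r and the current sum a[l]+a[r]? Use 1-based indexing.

l=1, r=18, sum=15

[1,20] -9+33=24 >2 → r--
[1,19] -9+31=22 >2 → r--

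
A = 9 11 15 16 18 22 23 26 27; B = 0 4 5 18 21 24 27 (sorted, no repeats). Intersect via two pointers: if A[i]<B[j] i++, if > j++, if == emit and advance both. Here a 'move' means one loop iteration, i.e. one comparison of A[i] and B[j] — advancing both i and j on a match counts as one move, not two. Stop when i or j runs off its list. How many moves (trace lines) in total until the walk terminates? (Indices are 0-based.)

14 moves

i=0 j=0: 9>0, j++
i=0 j=1: 9>4, j++
i=0 j=2: 9>5, j++
i=0 j=3: 9<18, i++
i=1 j=3: 11<18, i++
i=2 j=3: 15<18, i++
i=3 j=3: 16<18, i++
i=4 j=3: 18==18 emit, i++,j++
i=5 j=4: 22>21, j++
i=5 j=5: 22<24, i++
i=6 j=5: 23<24, i++
i=7 j=5: 26>24, j++
i=7 j=6: 26<27, i++
i=8 j=6: 27==27 emit, i++,j++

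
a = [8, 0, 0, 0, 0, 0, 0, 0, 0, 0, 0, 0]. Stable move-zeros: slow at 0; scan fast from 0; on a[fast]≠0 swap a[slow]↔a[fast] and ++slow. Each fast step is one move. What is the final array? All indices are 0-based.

[8, 0, 0, 0, 0, 0, 0, 0, 0, 0, 0, 0]

slow=0 fast=0: a[fast]=8≠0 swap→a[0]=8, slow++,fast++
slow=1 fast=1: a[fast]=0, fast++
slow=1 fast=2: a[fast]=0, fast++
slow=1 fast=3: a[fast]=0, fast++
slow=1 fast=4: a[fast]=0, fast++
slow=1 fast=5: a[fast]=0, fast++
slow=1 fast=6: a[fast]=0, fast++
slow=1 fast=7: a[fast]=0, fast++
slow=1 fast=8: a[fast]=0, fast++
slow=1 fast=9: a[fast]=0, fast++
slow=1 fast=10: a[fast]=0, fast++
slow=1 fast=11: a[fast]=0, fast++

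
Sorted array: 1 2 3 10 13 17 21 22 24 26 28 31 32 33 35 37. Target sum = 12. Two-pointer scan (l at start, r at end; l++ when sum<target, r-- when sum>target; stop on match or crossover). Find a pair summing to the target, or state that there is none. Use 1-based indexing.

(2, 10)

[1,16] 1+37=38 >12 → r--
[1,15] 1+35=36 >12 → r--
[1,14] 1+33=34 >12 → r--
[1,13] 1+32=33 >12 → r--
[1,12] 1+31=32 >12 → r--
[1,11] 1+28=29 >12 → r--
[1,10] 1+26=27 >12 → r--
[1,9] 1+24=25 >12 → r--
[1,8] 1+22=23 >12 → r--
[1,7] 1+21=22 >12 → r--
[1,6] 1+17=18 >12 → r--
[1,5] 1+13=14 >12 → r--
[1,4] 1+10=11 <12 → l++
[2,4] 2+10=12 → found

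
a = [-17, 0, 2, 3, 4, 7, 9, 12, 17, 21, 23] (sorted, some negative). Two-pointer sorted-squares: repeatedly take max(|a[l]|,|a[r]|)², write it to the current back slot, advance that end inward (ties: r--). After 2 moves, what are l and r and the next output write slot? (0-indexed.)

l=0, r=8, next write slot=8

l=0 r=10: |-17|<=|23| out[10]=529, r--
l=0 r=9: |-17|<=|21| out[9]=441, r--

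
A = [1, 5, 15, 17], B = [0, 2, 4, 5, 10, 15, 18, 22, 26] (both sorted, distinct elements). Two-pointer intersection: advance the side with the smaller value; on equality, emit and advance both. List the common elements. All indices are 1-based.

[i=1,j=1] 1>0 → j++
[i=1,j=2] 1<2 → i++
[i=2,j=2] 5>2 → j++
[i=2,j=3] 5>4 → j++
[i=2,j=4] 5==5 emit → i++,j++
[i=3,j=5] 15>10 → j++
[i=3,j=6] 15==15 emit → i++,j++
[i=4,j=7] 17<18 → i++

intersection = [5, 15]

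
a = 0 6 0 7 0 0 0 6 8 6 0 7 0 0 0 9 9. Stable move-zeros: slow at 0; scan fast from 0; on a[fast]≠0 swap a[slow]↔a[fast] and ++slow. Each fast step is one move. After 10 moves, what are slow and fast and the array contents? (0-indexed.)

slow=0 fast=0: a[fast]=0, fast++
slow=0 fast=1: a[fast]=6≠0 swap→a[0]=6, slow++,fast++
slow=1 fast=2: a[fast]=0, fast++
slow=1 fast=3: a[fast]=7≠0 swap→a[1]=7, slow++,fast++
slow=2 fast=4: a[fast]=0, fast++
slow=2 fast=5: a[fast]=0, fast++
slow=2 fast=6: a[fast]=0, fast++
slow=2 fast=7: a[fast]=6≠0 swap→a[2]=6, slow++,fast++
slow=3 fast=8: a[fast]=8≠0 swap→a[3]=8, slow++,fast++
slow=4 fast=9: a[fast]=6≠0 swap→a[4]=6, slow++,fast++

slow=5, fast=10, a=[6, 7, 6, 8, 6, 0, 0, 0, 0, 0, 0, 7, 0, 0, 0, 9, 9]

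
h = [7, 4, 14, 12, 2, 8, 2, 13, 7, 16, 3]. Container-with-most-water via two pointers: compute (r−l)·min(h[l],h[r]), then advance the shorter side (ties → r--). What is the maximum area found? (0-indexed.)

max area = 98

[0,10] min(7,3)*10=30 best=30 * → r--
[0,9] min(7,16)*9=63 best=63 * → l++
[1,9] min(4,16)*8=32 best=63 → l++
[2,9] min(14,16)*7=98 best=98 * → l++
[3,9] min(12,16)*6=72 best=98 → l++
[4,9] min(2,16)*5=10 best=98 → l++
[5,9] min(8,16)*4=32 best=98 → l++
[6,9] min(2,16)*3=6 best=98 → l++
[7,9] min(13,16)*2=26 best=98 → l++
[8,9] min(7,16)*1=7 best=98 → l++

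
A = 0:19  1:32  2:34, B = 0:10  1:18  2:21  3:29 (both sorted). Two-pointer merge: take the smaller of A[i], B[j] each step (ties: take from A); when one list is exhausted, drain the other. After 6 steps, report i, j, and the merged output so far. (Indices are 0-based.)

i=0 j=0: A[i]=19>B[j]=10 take 10, j++
i=0 j=1: A[i]=19>B[j]=18 take 18, j++
i=0 j=2: A[i]=19<=B[j]=21 take 19, i++
i=1 j=2: A[i]=32>B[j]=21 take 21, j++
i=1 j=3: A[i]=32>B[j]=29 take 29, j++
i=1 j=4: B done, take A[i]=32, i++

i=2, j=4, merged so far=[10, 18, 19, 21, 29, 32]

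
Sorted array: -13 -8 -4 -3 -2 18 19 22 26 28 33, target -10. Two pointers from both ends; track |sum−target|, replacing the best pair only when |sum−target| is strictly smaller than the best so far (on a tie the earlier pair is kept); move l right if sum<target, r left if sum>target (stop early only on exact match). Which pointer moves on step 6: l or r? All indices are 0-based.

[0,10] -13+33=20 d=30 * → r--
[0,9] -13+28=15 d=25 * → r--
[0,8] -13+26=13 d=23 * → r--
[0,7] -13+22=9 d=19 * → r--
[0,6] -13+19=6 d=16 * → r--
[0,5] -13+18=5 d=15 * → r--

r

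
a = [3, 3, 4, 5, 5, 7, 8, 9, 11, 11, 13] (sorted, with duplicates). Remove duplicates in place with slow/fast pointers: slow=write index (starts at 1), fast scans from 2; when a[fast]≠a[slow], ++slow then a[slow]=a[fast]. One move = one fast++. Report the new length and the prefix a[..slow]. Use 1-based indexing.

(s=1,f=2) a[fast]=3=a[slow] dup → fast++
(s=1,f=3) a[fast]=4≠a[slow]=3 write a[2]=4 → slow++,fast++
(s=2,f=4) a[fast]=5≠a[slow]=4 write a[3]=5 → slow++,fast++
(s=3,f=5) a[fast]=5=a[slow] dup → fast++
(s=3,f=6) a[fast]=7≠a[slow]=5 write a[4]=7 → slow++,fast++
(s=4,f=7) a[fast]=8≠a[slow]=7 write a[5]=8 → slow++,fast++
(s=5,f=8) a[fast]=9≠a[slow]=8 write a[6]=9 → slow++,fast++
(s=6,f=9) a[fast]=11≠a[slow]=9 write a[7]=11 → slow++,fast++
(s=7,f=10) a[fast]=11=a[slow] dup → fast++
(s=7,f=11) a[fast]=13≠a[slow]=11 write a[8]=13 → slow++,fast++

length 8; prefix = [3, 4, 5, 7, 8, 9, 11, 13]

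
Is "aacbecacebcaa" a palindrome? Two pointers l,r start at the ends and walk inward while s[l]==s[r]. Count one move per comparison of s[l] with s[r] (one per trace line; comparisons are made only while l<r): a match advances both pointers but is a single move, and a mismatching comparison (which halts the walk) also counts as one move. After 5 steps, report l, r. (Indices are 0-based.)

l=5, r=7

[0,12] 'a'=='a' → l++,r--
[1,11] 'a'=='a' → l++,r--
[2,10] 'c'=='c' → l++,r--
[3,9] 'b'=='b' → l++,r--
[4,8] 'e'=='e' → l++,r--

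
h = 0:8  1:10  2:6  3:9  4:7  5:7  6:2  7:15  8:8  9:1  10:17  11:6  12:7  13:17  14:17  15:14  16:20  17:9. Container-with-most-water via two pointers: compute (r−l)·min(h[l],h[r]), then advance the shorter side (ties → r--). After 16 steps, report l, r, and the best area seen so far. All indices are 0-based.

l=15, r=16, best area=150

l=0 r=17: min(8,9)*17=136 best=136 *, l++
l=1 r=17: min(10,9)*16=144 best=144 *, r--
l=1 r=16: min(10,20)*15=150 best=150 *, l++
l=2 r=16: min(6,20)*14=84 best=150, l++
l=3 r=16: min(9,20)*13=117 best=150, l++
l=4 r=16: min(7,20)*12=84 best=150, l++
l=5 r=16: min(7,20)*11=77 best=150, l++
l=6 r=16: min(2,20)*10=20 best=150, l++
l=7 r=16: min(15,20)*9=135 best=150, l++
l=8 r=16: min(8,20)*8=64 best=150, l++
l=9 r=16: min(1,20)*7=7 best=150, l++
l=10 r=16: min(17,20)*6=102 best=150, l++
l=11 r=16: min(6,20)*5=30 best=150, l++
l=12 r=16: min(7,20)*4=28 best=150, l++
l=13 r=16: min(17,20)*3=51 best=150, l++
l=14 r=16: min(17,20)*2=34 best=150, l++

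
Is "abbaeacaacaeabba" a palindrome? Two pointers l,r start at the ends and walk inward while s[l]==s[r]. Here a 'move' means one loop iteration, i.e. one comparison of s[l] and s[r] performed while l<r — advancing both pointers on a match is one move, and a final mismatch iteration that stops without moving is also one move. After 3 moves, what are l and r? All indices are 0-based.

l=3, r=12

l=0 r=15: 'a'=='a', l++,r--
l=1 r=14: 'b'=='b', l++,r--
l=2 r=13: 'b'=='b', l++,r--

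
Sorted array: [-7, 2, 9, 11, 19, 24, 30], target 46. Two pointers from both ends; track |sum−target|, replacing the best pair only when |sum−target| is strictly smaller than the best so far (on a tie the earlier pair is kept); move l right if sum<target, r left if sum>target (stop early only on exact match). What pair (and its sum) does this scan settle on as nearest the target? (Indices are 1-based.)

pair (19, 30) with sum 49 (|Δ|=3)

l=1 r=7: -7+30=23 d=23 *, l++
l=2 r=7: 2+30=32 d=14 *, l++
l=3 r=7: 9+30=39 d=7 *, l++
l=4 r=7: 11+30=41 d=5 *, l++
l=5 r=7: 19+30=49 d=3 *, r--
l=5 r=6: 19+24=43 d=3, l++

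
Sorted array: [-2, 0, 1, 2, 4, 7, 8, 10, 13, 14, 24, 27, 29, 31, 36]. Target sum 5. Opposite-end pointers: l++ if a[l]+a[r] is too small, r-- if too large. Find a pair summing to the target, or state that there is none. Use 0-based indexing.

(-2, 7)

[0,14] -2+36=34 >5 → r--
[0,13] -2+31=29 >5 → r--
[0,12] -2+29=27 >5 → r--
[0,11] -2+27=25 >5 → r--
[0,10] -2+24=22 >5 → r--
[0,9] -2+14=12 >5 → r--
[0,8] -2+13=11 >5 → r--
[0,7] -2+10=8 >5 → r--
[0,6] -2+8=6 >5 → r--
[0,5] -2+7=5 → found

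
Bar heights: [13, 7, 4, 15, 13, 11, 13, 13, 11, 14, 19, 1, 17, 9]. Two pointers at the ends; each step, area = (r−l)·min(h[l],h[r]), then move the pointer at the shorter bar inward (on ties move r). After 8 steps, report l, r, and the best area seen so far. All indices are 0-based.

[0,13] min(13,9)*13=117 best=117 * → r--
[0,12] min(13,17)*12=156 best=156 * → l++
[1,12] min(7,17)*11=77 best=156 → l++
[2,12] min(4,17)*10=40 best=156 → l++
[3,12] min(15,17)*9=135 best=156 → l++
[4,12] min(13,17)*8=104 best=156 → l++
[5,12] min(11,17)*7=77 best=156 → l++
[6,12] min(13,17)*6=78 best=156 → l++

l=7, r=12, best area=156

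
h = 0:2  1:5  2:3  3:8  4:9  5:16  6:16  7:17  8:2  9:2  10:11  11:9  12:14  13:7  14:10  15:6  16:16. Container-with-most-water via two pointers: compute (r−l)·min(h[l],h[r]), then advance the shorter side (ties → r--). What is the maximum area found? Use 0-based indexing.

max area = 176

[0,16] min(2,16)*16=32 best=32 * → l++
[1,16] min(5,16)*15=75 best=75 * → l++
[2,16] min(3,16)*14=42 best=75 → l++
[3,16] min(8,16)*13=104 best=104 * → l++
[4,16] min(9,16)*12=108 best=108 * → l++
[5,16] min(16,16)*11=176 best=176 * → r--
[5,15] min(16,6)*10=60 best=176 → r--
[5,14] min(16,10)*9=90 best=176 → r--
[5,13] min(16,7)*8=56 best=176 → r--
[5,12] min(16,14)*7=98 best=176 → r--
[5,11] min(16,9)*6=54 best=176 → r--
[5,10] min(16,11)*5=55 best=176 → r--
[5,9] min(16,2)*4=8 best=176 → r--
[5,8] min(16,2)*3=6 best=176 → r--
[5,7] min(16,17)*2=32 best=176 → l++
[6,7] min(16,17)*1=16 best=176 → l++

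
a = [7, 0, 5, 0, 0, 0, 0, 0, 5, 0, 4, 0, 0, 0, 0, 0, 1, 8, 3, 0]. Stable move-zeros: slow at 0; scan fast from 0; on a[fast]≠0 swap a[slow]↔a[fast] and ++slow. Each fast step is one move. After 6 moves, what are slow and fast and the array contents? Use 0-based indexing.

slow=2, fast=6, a=[7, 5, 0, 0, 0, 0, 0, 0, 5, 0, 4, 0, 0, 0, 0, 0, 1, 8, 3, 0]

slow=0 fast=0: a[fast]=7≠0 swap→a[0]=7, slow++,fast++
slow=1 fast=1: a[fast]=0, fast++
slow=1 fast=2: a[fast]=5≠0 swap→a[1]=5, slow++,fast++
slow=2 fast=3: a[fast]=0, fast++
slow=2 fast=4: a[fast]=0, fast++
slow=2 fast=5: a[fast]=0, fast++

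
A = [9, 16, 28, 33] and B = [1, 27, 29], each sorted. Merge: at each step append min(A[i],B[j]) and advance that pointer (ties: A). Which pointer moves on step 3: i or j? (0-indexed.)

i=0 j=0: A[i]=9>B[j]=1 take 1, j++
i=0 j=1: A[i]=9<=B[j]=27 take 9, i++
i=1 j=1: A[i]=16<=B[j]=27 take 16, i++

i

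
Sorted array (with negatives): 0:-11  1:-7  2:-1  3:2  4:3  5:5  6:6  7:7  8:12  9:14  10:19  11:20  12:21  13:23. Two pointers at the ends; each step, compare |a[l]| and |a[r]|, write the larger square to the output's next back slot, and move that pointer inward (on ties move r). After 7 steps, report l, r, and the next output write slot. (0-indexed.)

l=1, r=7, next write slot=6

l=0 r=13: |-11|<=|23| out[13]=529, r--
l=0 r=12: |-11|<=|21| out[12]=441, r--
l=0 r=11: |-11|<=|20| out[11]=400, r--
l=0 r=10: |-11|<=|19| out[10]=361, r--
l=0 r=9: |-11|<=|14| out[9]=196, r--
l=0 r=8: |-11|<=|12| out[8]=144, r--
l=0 r=7: |-11|>|7| out[7]=121, l++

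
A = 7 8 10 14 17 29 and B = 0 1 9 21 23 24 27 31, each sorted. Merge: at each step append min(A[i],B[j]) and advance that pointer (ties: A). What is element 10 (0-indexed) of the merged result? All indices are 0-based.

merged[10] = 24

i=0 j=0: A[i]=7>B[j]=0 take 0, j++
i=0 j=1: A[i]=7>B[j]=1 take 1, j++
i=0 j=2: A[i]=7<=B[j]=9 take 7, i++
i=1 j=2: A[i]=8<=B[j]=9 take 8, i++
i=2 j=2: A[i]=10>B[j]=9 take 9, j++
i=2 j=3: A[i]=10<=B[j]=21 take 10, i++
i=3 j=3: A[i]=14<=B[j]=21 take 14, i++
i=4 j=3: A[i]=17<=B[j]=21 take 17, i++
i=5 j=3: A[i]=29>B[j]=21 take 21, j++
i=5 j=4: A[i]=29>B[j]=23 take 23, j++
i=5 j=5: A[i]=29>B[j]=24 take 24, j++
i=5 j=6: A[i]=29>B[j]=27 take 27, j++
i=5 j=7: A[i]=29<=B[j]=31 take 29, i++
i=6 j=7: A done, take B[j]=31, j++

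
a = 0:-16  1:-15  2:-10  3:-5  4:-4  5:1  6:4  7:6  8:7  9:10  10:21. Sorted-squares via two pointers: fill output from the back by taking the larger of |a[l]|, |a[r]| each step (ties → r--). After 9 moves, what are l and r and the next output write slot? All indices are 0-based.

l=4, r=5, next write slot=1

l=0 r=10: |-16|<=|21| out[10]=441, r--
l=0 r=9: |-16|>|10| out[9]=256, l++
l=1 r=9: |-15|>|10| out[8]=225, l++
l=2 r=9: |-10|<=|10| out[7]=100, r--
l=2 r=8: |-10|>|7| out[6]=100, l++
l=3 r=8: |-5|<=|7| out[5]=49, r--
l=3 r=7: |-5|<=|6| out[4]=36, r--
l=3 r=6: |-5|>|4| out[3]=25, l++
l=4 r=6: |-4|<=|4| out[2]=16, r--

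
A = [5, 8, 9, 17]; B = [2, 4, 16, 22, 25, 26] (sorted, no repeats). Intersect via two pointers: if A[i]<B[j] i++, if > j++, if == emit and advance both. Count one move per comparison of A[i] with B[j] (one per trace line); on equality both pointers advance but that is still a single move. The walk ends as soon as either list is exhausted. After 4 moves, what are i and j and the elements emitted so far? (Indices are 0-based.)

[i=0,j=0] 5>2 → j++
[i=0,j=1] 5>4 → j++
[i=0,j=2] 5<16 → i++
[i=1,j=2] 8<16 → i++

i=2, j=2, emitted=[]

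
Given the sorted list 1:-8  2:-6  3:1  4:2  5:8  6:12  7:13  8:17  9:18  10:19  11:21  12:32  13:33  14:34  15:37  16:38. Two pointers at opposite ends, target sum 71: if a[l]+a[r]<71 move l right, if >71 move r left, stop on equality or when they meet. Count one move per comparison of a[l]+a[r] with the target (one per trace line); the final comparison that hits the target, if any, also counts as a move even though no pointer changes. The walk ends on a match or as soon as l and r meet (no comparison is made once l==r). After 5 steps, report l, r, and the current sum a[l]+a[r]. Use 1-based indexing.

l=1 r=16: -8+38=30 <71, l++
l=2 r=16: -6+38=32 <71, l++
l=3 r=16: 1+38=39 <71, l++
l=4 r=16: 2+38=40 <71, l++
l=5 r=16: 8+38=46 <71, l++

l=6, r=16, sum=50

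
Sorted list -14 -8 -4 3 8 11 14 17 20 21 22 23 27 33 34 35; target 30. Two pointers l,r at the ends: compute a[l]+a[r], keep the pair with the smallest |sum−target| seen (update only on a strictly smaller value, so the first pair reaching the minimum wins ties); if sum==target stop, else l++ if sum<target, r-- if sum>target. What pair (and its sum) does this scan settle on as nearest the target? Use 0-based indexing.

[0,15] -14+35=21 d=9 * → l++
[1,15] -8+35=27 d=3 * → l++
[2,15] -4+35=31 d=1 * → r--
[2,14] -4+34=30 d=0 * → stop

pair (-4, 34) with sum 30 (|Δ|=0)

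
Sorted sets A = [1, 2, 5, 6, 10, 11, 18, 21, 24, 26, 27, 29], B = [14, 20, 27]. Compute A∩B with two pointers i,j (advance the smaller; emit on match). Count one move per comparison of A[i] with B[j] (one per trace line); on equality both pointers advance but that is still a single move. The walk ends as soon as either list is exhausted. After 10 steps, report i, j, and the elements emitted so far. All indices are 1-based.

i=1 j=1: 1<14, i++
i=2 j=1: 2<14, i++
i=3 j=1: 5<14, i++
i=4 j=1: 6<14, i++
i=5 j=1: 10<14, i++
i=6 j=1: 11<14, i++
i=7 j=1: 18>14, j++
i=7 j=2: 18<20, i++
i=8 j=2: 21>20, j++
i=8 j=3: 21<27, i++

i=9, j=3, emitted=[]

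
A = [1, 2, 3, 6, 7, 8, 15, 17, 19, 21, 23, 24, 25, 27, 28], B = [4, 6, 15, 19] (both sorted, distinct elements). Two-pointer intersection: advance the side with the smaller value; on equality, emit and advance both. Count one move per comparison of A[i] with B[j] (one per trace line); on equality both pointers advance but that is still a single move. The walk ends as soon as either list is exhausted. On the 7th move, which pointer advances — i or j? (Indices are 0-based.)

i

i=0 j=0: 1<4, i++
i=1 j=0: 2<4, i++
i=2 j=0: 3<4, i++
i=3 j=0: 6>4, j++
i=3 j=1: 6==6 emit, i++,j++
i=4 j=2: 7<15, i++
i=5 j=2: 8<15, i++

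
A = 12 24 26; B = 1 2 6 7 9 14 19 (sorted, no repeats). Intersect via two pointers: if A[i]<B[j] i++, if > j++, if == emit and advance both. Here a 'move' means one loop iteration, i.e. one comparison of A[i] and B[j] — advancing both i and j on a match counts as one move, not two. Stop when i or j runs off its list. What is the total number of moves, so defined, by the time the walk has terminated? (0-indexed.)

8 moves

[i=0,j=0] 12>1 → j++
[i=0,j=1] 12>2 → j++
[i=0,j=2] 12>6 → j++
[i=0,j=3] 12>7 → j++
[i=0,j=4] 12>9 → j++
[i=0,j=5] 12<14 → i++
[i=1,j=5] 24>14 → j++
[i=1,j=6] 24>19 → j++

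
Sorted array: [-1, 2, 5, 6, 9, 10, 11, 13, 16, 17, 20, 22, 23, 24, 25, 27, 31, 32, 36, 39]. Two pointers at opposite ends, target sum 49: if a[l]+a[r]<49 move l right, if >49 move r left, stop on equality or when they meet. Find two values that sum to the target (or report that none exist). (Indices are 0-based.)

[0,19] -1+39=38 <49 → l++
[1,19] 2+39=41 <49 → l++
[2,19] 5+39=44 <49 → l++
[3,19] 6+39=45 <49 → l++
[4,19] 9+39=48 <49 → l++
[5,19] 10+39=49 → found

(10, 39)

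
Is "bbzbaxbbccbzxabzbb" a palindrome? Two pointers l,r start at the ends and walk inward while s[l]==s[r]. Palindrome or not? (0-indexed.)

not a palindrome (mismatch at 6,11)

[0,17] 'b'=='b' → l++,r--
[1,16] 'b'=='b' → l++,r--
[2,15] 'z'=='z' → l++,r--
[3,14] 'b'=='b' → l++,r--
[4,13] 'a'=='a' → l++,r--
[5,12] 'x'=='x' → l++,r--
[6,11] 'b'!='z' → stop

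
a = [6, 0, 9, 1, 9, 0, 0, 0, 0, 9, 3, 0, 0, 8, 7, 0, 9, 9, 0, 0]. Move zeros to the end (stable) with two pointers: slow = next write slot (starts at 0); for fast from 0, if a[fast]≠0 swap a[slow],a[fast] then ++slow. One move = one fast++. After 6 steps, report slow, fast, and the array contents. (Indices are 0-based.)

(s=0,f=0) a[fast]=6≠0 swap→a[0]=6 → slow++,fast++
(s=1,f=1) a[fast]=0 → fast++
(s=1,f=2) a[fast]=9≠0 swap→a[1]=9 → slow++,fast++
(s=2,f=3) a[fast]=1≠0 swap→a[2]=1 → slow++,fast++
(s=3,f=4) a[fast]=9≠0 swap→a[3]=9 → slow++,fast++
(s=4,f=5) a[fast]=0 → fast++

slow=4, fast=6, a=[6, 9, 1, 9, 0, 0, 0, 0, 0, 9, 3, 0, 0, 8, 7, 0, 9, 9, 0, 0]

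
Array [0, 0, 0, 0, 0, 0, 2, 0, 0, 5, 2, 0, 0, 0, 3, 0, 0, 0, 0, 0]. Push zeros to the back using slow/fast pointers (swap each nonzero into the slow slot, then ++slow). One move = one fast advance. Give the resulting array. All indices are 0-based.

(s=0,f=0) a[fast]=0 → fast++
(s=0,f=1) a[fast]=0 → fast++
(s=0,f=2) a[fast]=0 → fast++
(s=0,f=3) a[fast]=0 → fast++
(s=0,f=4) a[fast]=0 → fast++
(s=0,f=5) a[fast]=0 → fast++
(s=0,f=6) a[fast]=2≠0 swap→a[0]=2 → slow++,fast++
(s=1,f=7) a[fast]=0 → fast++
(s=1,f=8) a[fast]=0 → fast++
(s=1,f=9) a[fast]=5≠0 swap→a[1]=5 → slow++,fast++
(s=2,f=10) a[fast]=2≠0 swap→a[2]=2 → slow++,fast++
(s=3,f=11) a[fast]=0 → fast++
(s=3,f=12) a[fast]=0 → fast++
(s=3,f=13) a[fast]=0 → fast++
(s=3,f=14) a[fast]=3≠0 swap→a[3]=3 → slow++,fast++
(s=4,f=15) a[fast]=0 → fast++
(s=4,f=16) a[fast]=0 → fast++
(s=4,f=17) a[fast]=0 → fast++
(s=4,f=18) a[fast]=0 → fast++
(s=4,f=19) a[fast]=0 → fast++

[2, 5, 2, 3, 0, 0, 0, 0, 0, 0, 0, 0, 0, 0, 0, 0, 0, 0, 0, 0]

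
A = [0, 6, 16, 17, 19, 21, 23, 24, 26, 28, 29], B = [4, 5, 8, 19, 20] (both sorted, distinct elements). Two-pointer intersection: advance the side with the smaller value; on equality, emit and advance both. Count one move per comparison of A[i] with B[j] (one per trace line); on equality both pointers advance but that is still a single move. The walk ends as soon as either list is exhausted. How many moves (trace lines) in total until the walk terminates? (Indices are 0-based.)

9 moves

[i=0,j=0] 0<4 → i++
[i=1,j=0] 6>4 → j++
[i=1,j=1] 6>5 → j++
[i=1,j=2] 6<8 → i++
[i=2,j=2] 16>8 → j++
[i=2,j=3] 16<19 → i++
[i=3,j=3] 17<19 → i++
[i=4,j=3] 19==19 emit → i++,j++
[i=5,j=4] 21>20 → j++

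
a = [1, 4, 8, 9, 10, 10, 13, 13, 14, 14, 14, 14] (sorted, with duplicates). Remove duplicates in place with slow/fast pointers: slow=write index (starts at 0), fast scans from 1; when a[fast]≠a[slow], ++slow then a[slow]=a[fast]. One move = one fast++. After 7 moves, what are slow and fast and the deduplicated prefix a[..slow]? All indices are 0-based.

slow=5, fast=8, prefix=[1, 4, 8, 9, 10, 13]

(s=0,f=1) a[fast]=4≠a[slow]=1 write a[1]=4 → slow++,fast++
(s=1,f=2) a[fast]=8≠a[slow]=4 write a[2]=8 → slow++,fast++
(s=2,f=3) a[fast]=9≠a[slow]=8 write a[3]=9 → slow++,fast++
(s=3,f=4) a[fast]=10≠a[slow]=9 write a[4]=10 → slow++,fast++
(s=4,f=5) a[fast]=10=a[slow] dup → fast++
(s=4,f=6) a[fast]=13≠a[slow]=10 write a[5]=13 → slow++,fast++
(s=5,f=7) a[fast]=13=a[slow] dup → fast++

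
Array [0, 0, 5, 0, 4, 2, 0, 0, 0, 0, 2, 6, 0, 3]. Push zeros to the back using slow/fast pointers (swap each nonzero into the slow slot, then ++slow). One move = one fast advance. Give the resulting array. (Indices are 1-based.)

[5, 4, 2, 2, 6, 3, 0, 0, 0, 0, 0, 0, 0, 0]

slow=1 fast=1: a[fast]=0, fast++
slow=1 fast=2: a[fast]=0, fast++
slow=1 fast=3: a[fast]=5≠0 swap→a[1]=5, slow++,fast++
slow=2 fast=4: a[fast]=0, fast++
slow=2 fast=5: a[fast]=4≠0 swap→a[2]=4, slow++,fast++
slow=3 fast=6: a[fast]=2≠0 swap→a[3]=2, slow++,fast++
slow=4 fast=7: a[fast]=0, fast++
slow=4 fast=8: a[fast]=0, fast++
slow=4 fast=9: a[fast]=0, fast++
slow=4 fast=10: a[fast]=0, fast++
slow=4 fast=11: a[fast]=2≠0 swap→a[4]=2, slow++,fast++
slow=5 fast=12: a[fast]=6≠0 swap→a[5]=6, slow++,fast++
slow=6 fast=13: a[fast]=0, fast++
slow=6 fast=14: a[fast]=3≠0 swap→a[6]=3, slow++,fast++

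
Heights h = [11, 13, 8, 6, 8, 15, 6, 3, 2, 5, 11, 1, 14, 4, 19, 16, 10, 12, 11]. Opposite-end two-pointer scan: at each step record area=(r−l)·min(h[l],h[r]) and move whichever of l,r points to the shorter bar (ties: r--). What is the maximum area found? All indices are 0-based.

max area = 198

[0,18] min(11,11)*18=198 best=198 * → r--
[0,17] min(11,12)*17=187 best=198 → l++
[1,17] min(13,12)*16=192 best=198 → r--
[1,16] min(13,10)*15=150 best=198 → r--
[1,15] min(13,16)*14=182 best=198 → l++
[2,15] min(8,16)*13=104 best=198 → l++
[3,15] min(6,16)*12=72 best=198 → l++
[4,15] min(8,16)*11=88 best=198 → l++
[5,15] min(15,16)*10=150 best=198 → l++
[6,15] min(6,16)*9=54 best=198 → l++
[7,15] min(3,16)*8=24 best=198 → l++
[8,15] min(2,16)*7=14 best=198 → l++
[9,15] min(5,16)*6=30 best=198 → l++
[10,15] min(11,16)*5=55 best=198 → l++
[11,15] min(1,16)*4=4 best=198 → l++
[12,15] min(14,16)*3=42 best=198 → l++
[13,15] min(4,16)*2=8 best=198 → l++
[14,15] min(19,16)*1=16 best=198 → r--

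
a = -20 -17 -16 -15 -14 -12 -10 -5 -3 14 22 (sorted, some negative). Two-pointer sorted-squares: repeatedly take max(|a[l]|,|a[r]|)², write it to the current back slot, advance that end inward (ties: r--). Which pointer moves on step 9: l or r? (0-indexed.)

[0,10] |-20|<=|22| out[10]=484 → r--
[0,9] |-20|>|14| out[9]=400 → l++
[1,9] |-17|>|14| out[8]=289 → l++
[2,9] |-16|>|14| out[7]=256 → l++
[3,9] |-15|>|14| out[6]=225 → l++
[4,9] |-14|<=|14| out[5]=196 → r--
[4,8] |-14|>|-3| out[4]=196 → l++
[5,8] |-12|>|-3| out[3]=144 → l++
[6,8] |-10|>|-3| out[2]=100 → l++

l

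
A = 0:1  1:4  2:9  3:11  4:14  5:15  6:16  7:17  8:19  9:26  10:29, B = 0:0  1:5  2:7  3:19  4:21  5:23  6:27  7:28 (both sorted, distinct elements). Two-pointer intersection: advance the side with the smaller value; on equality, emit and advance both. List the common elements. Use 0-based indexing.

intersection = [19]

[i=0,j=0] 1>0 → j++
[i=0,j=1] 1<5 → i++
[i=1,j=1] 4<5 → i++
[i=2,j=1] 9>5 → j++
[i=2,j=2] 9>7 → j++
[i=2,j=3] 9<19 → i++
[i=3,j=3] 11<19 → i++
[i=4,j=3] 14<19 → i++
[i=5,j=3] 15<19 → i++
[i=6,j=3] 16<19 → i++
[i=7,j=3] 17<19 → i++
[i=8,j=3] 19==19 emit → i++,j++
[i=9,j=4] 26>21 → j++
[i=9,j=5] 26>23 → j++
[i=9,j=6] 26<27 → i++
[i=10,j=6] 29>27 → j++
[i=10,j=7] 29>28 → j++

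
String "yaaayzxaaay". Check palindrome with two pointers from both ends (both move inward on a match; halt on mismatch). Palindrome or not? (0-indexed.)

not a palindrome (mismatch at 4,6)

l=0 r=10: 'y'=='y', l++,r--
l=1 r=9: 'a'=='a', l++,r--
l=2 r=8: 'a'=='a', l++,r--
l=3 r=7: 'a'=='a', l++,r--
l=4 r=6: 'y'!='x', stop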